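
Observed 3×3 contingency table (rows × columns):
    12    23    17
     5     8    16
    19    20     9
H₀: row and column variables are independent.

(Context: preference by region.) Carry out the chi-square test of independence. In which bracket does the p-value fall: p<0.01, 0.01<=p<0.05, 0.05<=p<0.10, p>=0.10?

p-value bracket: 0.01<=p<0.05

Row totals [52, 29, 48], col totals [36, 51, 42], n=129
χ² = (12−14.51)²/14.51 + (23−20.56)²/20.56 + (17−16.93)²/16.93 + (5−8.09)²/8.09 + (8−11.47)²/11.47 + (16−9.44)²/9.44 + (19−13.40)²/13.40 + (20−18.98)²/18.98 + (9−15.63)²/15.63 = 12.7207
df = 4
p-value (upper-tail) = 0.01272
→ bracket: 0.01<=p<0.05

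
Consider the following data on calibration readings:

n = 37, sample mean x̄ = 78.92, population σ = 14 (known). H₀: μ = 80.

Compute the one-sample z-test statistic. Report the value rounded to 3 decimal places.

SE = σ/√n = 14/√37 = 2.3016
z = (x̄−μ₀)/SE = (78.92−80)/2.3016 = -0.4692

test statistic = -0.469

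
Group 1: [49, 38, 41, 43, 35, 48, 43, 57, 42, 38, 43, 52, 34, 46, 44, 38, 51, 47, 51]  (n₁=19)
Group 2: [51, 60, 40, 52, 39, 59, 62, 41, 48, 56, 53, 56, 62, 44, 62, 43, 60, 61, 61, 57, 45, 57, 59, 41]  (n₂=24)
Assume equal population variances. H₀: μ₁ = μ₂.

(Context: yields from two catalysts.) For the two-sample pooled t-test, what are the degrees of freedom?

degrees of freedom = 41

df = n₁ + n₂ − 2 = 19 + 24 − 2 = 41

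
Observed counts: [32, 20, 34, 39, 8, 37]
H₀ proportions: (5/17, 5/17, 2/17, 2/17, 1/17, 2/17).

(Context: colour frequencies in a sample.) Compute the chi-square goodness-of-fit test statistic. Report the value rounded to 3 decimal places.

test statistic = 67.180

n = 170; E_i = n·p_i = [50.00, 50.00, 20.00, 20.00, 10.00, 20.00]
χ² = (32−50.00)²/50.00 + (20−50.00)²/50.00 + (34−20.00)²/20.00 + (39−20.00)²/20.00 + (8−10.00)²/10.00 + (37−20.00)²/20.00 = 67.1800
df = 5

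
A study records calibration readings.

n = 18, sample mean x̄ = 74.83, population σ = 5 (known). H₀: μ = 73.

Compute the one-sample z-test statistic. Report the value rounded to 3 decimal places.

SE = σ/√n = 5/√18 = 1.1785
z = (x̄−μ₀)/SE = (74.83−73)/1.1785 = 1.5528

test statistic = 1.553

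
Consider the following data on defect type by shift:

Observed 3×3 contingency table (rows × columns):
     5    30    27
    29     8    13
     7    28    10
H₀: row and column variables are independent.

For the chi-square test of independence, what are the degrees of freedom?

df = (r−1)(c−1) = (3−1)·(3−1) = 4

degrees of freedom = 4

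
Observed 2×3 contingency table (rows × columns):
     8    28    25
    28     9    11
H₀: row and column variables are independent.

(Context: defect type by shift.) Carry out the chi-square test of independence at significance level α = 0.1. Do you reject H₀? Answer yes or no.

reject H₀: yes

Row totals [61, 48], col totals [36, 37, 36], n=109
χ² = (8−20.15)²/20.15 + (28−20.71)²/20.71 + (25−20.15)²/20.15 + (28−15.85)²/15.85 + (9−16.29)²/16.29 + (11−15.85)²/15.85 = 25.1192
df = 2
p-value (upper-tail) = 0.00000
At α=0.1: p < α → reject H₀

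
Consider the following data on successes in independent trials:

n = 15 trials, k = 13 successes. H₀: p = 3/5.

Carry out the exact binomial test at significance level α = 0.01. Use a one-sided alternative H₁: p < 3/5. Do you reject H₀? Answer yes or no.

reject H₀: no

Exact binomial: n=15, k=13, p₀=3/5=0.6000
P(X≤13) from Σ C(n,i)·p₀^i·(1−p₀)^(n−i)
p-value (one-sided, H₁ less) = 0.99483
At α=0.01: p ≥ α → fail to reject H₀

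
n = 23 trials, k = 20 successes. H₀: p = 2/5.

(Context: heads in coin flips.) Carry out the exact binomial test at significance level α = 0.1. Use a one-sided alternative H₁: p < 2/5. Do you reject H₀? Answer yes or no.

Exact binomial: n=23, k=20, p₀=2/5=0.4000
P(X≤20) from Σ C(n,i)·p₀^i·(1−p₀)^(n−i)
p-value (one-sided, H₁ less) = 1.00000
At α=0.1: p ≥ α → fail to reject H₀

reject H₀: no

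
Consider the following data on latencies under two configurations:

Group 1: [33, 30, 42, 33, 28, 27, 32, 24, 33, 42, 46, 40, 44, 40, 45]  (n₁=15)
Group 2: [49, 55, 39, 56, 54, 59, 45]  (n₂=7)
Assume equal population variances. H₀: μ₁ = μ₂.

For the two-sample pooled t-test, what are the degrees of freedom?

degrees of freedom = 20

df = n₁ + n₂ − 2 = 15 + 7 − 2 = 20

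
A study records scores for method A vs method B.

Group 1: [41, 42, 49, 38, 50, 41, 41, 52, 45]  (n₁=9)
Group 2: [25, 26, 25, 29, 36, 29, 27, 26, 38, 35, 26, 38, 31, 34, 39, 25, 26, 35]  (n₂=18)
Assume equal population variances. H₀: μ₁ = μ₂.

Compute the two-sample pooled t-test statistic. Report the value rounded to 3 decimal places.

x̄₁=44.333, s₁=4.899, n₁=9
x̄₂=30.556, s₂=5.182, n₂=18
s_p² = [8·4.899² + 17·5.182²]/25 = 25.9378
SE = √(s_p²·(1/9+1/18)) = 2.0792
t = (44.333−30.556)/2.0792 = 6.6266
df = 25

test statistic = 6.627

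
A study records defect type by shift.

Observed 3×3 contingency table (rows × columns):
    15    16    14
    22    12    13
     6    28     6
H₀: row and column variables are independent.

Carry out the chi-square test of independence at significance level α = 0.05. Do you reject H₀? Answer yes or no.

Row totals [45, 47, 40], col totals [43, 56, 33], n=132
χ² = (15−14.66)²/14.66 + (16−19.09)²/19.09 + (14−11.25)²/11.25 + (22−15.31)²/15.31 + (12−19.94)²/19.94 + (13−11.75)²/11.75 + (6−13.03)²/13.03 + (28−16.97)²/16.97 + (6−10.00)²/10.00 = 19.9603
df = 4
p-value (upper-tail) = 0.00051
At α=0.05: p < α → reject H₀

reject H₀: yes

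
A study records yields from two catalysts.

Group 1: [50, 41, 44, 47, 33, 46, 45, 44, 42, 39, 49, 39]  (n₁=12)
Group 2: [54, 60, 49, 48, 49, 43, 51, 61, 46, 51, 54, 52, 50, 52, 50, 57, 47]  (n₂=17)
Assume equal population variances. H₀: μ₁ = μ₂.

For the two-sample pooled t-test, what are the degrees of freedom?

degrees of freedom = 27

df = n₁ + n₂ − 2 = 12 + 17 − 2 = 27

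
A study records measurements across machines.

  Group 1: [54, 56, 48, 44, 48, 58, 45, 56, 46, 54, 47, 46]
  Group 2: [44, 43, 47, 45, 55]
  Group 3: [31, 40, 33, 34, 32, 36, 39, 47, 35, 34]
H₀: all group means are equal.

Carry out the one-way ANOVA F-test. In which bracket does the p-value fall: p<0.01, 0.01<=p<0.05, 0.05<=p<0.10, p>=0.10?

p-value bracket: p<0.01

Group means [50.17, 46.80, 36.10], grand mean 44.333
SSB = Σnᵢ(x̄ᵢ−x̄)² = 1116.633; SSW = ΣΣ(x−x̄ᵢ)² = 575.367
MSB = 1116.633/2 = 558.3167; MSW = 575.367/24 = 23.9736
F = MSB/MSW = 23.2888
df = (2, 24)
p-value (upper-tail) = 0.00000
→ bracket: p<0.01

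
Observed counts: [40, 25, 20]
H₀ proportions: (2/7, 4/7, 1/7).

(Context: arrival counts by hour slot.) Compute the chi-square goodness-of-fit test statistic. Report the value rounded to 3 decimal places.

n = 85; E_i = n·p_i = [24.29, 48.57, 12.14]
χ² = (40−24.29)²/24.29 + (25−48.57)²/48.57 + (20−12.14)²/12.14 = 26.6912
df = 2

test statistic = 26.691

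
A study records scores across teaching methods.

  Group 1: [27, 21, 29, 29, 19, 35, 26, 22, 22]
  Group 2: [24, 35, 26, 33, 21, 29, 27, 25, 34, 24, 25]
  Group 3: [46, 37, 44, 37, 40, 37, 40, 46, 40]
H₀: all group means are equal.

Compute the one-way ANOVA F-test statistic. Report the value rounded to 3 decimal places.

test statistic = 31.073

Group means [25.56, 27.55, 40.78], grand mean 31.034
SSB = Σnᵢ(x̄ᵢ−x̄)² = 1258.460; SSW = ΣΣ(x−x̄ᵢ)² = 526.505
MSB = 1258.460/2 = 629.2302; MSW = 526.505/26 = 20.2502
F = MSB/MSW = 31.0728
df = (2, 26)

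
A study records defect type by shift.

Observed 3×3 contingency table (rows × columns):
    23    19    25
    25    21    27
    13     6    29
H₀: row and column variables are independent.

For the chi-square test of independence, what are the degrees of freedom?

df = (r−1)(c−1) = (3−1)·(3−1) = 4

degrees of freedom = 4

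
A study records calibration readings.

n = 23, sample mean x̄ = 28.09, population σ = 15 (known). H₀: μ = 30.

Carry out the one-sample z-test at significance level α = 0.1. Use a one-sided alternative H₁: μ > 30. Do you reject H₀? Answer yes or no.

reject H₀: no

SE = σ/√n = 15/√23 = 3.1277
z = (x̄−μ₀)/SE = (28.09−30)/3.1277 = -0.6107
p-value (one-sided, H₁ greater) = 0.72929
At α=0.1: p ≥ α → fail to reject H₀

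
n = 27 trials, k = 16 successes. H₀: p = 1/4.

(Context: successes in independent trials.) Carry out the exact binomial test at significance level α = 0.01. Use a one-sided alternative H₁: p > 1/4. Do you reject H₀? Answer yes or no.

Exact binomial: n=27, k=16, p₀=1/4=0.2500
P(X≥16) from Σ C(n,i)·p₀^i·(1−p₀)^(n−i)
p-value (one-sided, H₁ greater) = 0.00016
At α=0.01: p < α → reject H₀

reject H₀: yes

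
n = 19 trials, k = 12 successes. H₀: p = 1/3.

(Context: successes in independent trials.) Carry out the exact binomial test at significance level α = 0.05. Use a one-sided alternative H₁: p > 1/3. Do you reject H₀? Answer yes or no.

Exact binomial: n=19, k=12, p₀=1/3=0.3333
P(X≥12) from Σ C(n,i)·p₀^i·(1−p₀)^(n−i)
p-value (one-sided, H₁ greater) = 0.00742
At α=0.05: p < α → reject H₀

reject H₀: yes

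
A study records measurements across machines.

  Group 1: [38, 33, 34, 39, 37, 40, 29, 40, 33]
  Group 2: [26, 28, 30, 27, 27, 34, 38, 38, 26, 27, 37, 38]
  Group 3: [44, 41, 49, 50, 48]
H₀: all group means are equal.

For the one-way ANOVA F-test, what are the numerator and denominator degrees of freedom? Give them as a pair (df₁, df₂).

degrees of freedom = [2, 23]

k = 3 groups, N = 26 total
df = (k−1, N−k) = (3−1, 26−3) = (2, 23)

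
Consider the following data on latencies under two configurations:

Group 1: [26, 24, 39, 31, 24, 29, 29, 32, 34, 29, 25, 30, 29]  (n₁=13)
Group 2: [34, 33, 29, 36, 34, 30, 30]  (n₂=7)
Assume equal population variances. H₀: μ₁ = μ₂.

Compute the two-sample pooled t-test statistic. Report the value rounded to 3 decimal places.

test statistic = -1.690

x̄₁=29.308, s₁=4.211, n₁=13
x̄₂=32.286, s₂=2.628, n₂=7
s_p² = [12·4.211² + 6·2.628²]/18 = 14.1221
SE = √(s_p²·(1/13+1/7)) = 1.7617
t = (29.308−32.286)/1.7617 = -1.6904
df = 18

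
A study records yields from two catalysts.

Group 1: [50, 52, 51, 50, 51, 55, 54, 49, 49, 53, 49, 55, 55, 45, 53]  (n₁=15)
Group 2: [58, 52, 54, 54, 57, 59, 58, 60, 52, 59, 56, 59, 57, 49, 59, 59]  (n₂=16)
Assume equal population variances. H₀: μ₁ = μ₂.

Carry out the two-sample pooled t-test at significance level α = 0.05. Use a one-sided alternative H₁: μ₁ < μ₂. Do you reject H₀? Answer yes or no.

reject H₀: yes

x̄₁=51.400, s₁=2.849, n₁=15
x̄₂=56.375, s₂=3.243, n₂=16
s_p² = [14·2.849² + 15·3.243²]/29 = 9.3569
SE = √(s_p²·(1/15+1/16)) = 1.0994
t = (51.400−56.375)/1.0994 = -4.5253
df = 29
p-value (one-sided, H₁ less) = 0.00005
At α=0.05: p < α → reject H₀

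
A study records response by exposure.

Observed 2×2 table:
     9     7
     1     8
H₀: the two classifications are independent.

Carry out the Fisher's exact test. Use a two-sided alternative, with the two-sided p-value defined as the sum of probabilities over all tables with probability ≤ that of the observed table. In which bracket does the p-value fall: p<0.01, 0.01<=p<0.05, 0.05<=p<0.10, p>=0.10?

p-value bracket: 0.01<=p<0.05

Margins: r₁=16, r₂=9, c₁=10, c₂=15, n=25
p_obs = C(16,9)·C(9,1)/C(25,10); sum pmf over tables with pmf ≤ p_obs
p-value (two-sided) = 0.04045
→ bracket: 0.01<=p<0.05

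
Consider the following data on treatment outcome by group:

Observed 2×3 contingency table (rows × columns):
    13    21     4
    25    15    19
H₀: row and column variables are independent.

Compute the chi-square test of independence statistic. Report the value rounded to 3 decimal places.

test statistic = 10.519

Row totals [38, 59], col totals [38, 36, 23], n=97
χ² = (13−14.89)²/14.89 + (21−14.10)²/14.10 + (4−9.01)²/9.01 + (25−23.11)²/23.11 + (15−21.90)²/21.90 + (19−13.99)²/13.99 = 10.5187
df = 2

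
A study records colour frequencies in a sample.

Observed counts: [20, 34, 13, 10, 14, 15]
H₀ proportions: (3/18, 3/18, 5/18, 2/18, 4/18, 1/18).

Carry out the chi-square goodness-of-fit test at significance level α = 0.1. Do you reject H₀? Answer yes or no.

n = 106; E_i = n·p_i = [17.67, 17.67, 29.44, 11.78, 23.56, 5.89]
χ² = (20−17.67)²/17.67 + (34−17.67)²/17.67 + (13−29.44)²/29.44 + (10−11.78)²/11.78 + (14−23.56)²/23.56 + (15−5.89)²/5.89 = 42.8340
df = 5
p-value (upper-tail) = 0.00000
At α=0.1: p < α → reject H₀

reject H₀: yes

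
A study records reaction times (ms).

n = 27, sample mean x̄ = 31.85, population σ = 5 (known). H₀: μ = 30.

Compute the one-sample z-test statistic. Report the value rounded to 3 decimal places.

SE = σ/√n = 5/√27 = 0.9623
z = (x̄−μ₀)/SE = (31.85−30)/0.9623 = 1.9226

test statistic = 1.923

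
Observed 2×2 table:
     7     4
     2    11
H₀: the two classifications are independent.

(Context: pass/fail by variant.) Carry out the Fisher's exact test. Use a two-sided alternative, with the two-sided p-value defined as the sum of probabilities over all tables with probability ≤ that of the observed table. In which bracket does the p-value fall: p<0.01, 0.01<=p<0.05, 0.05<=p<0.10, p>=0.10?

Margins: r₁=11, r₂=13, c₁=9, c₂=15, n=24
p_obs = C(11,7)·C(13,2)/C(24,9); sum pmf over tables with pmf ≤ p_obs
p-value (two-sided) = 0.03274
→ bracket: 0.01<=p<0.05

p-value bracket: 0.01<=p<0.05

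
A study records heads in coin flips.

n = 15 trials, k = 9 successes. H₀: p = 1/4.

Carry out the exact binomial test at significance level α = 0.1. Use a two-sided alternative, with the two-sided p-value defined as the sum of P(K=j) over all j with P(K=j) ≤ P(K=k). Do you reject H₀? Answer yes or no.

Exact binomial: n=15, k=9, p₀=1/4=0.2500
P(X=j) = C(n,j)·p₀^j·(1−p₀)^(n−j); p = Σ P(X=j) over j with P(X=j) ≤ P(X=9)
p-value (two-sided) = 0.00419
At α=0.1: p < α → reject H₀

reject H₀: yes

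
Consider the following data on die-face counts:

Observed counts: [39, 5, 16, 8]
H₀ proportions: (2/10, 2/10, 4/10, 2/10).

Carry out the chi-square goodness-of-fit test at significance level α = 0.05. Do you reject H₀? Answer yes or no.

n = 68; E_i = n·p_i = [13.60, 13.60, 27.20, 13.60]
χ² = (39−13.60)²/13.60 + (5−13.60)²/13.60 + (16−27.20)²/27.20 + (8−13.60)²/13.60 = 59.7941
df = 3
p-value (upper-tail) = 0.00000
At α=0.05: p < α → reject H₀

reject H₀: yes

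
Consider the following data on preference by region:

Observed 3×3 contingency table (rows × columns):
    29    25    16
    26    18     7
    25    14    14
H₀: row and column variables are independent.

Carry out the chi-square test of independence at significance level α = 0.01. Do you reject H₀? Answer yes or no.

Row totals [70, 51, 53], col totals [80, 57, 37], n=174
χ² = (29−32.18)²/32.18 + (25−22.93)²/22.93 + (16−14.89)²/14.89 + (26−23.45)²/23.45 + (18−16.71)²/16.71 + (7−10.84)²/10.84 + (25−24.37)²/24.37 + (14−17.36)²/17.36 + (14−11.27)²/11.27 = 3.6547
df = 4
p-value (upper-tail) = 0.45474
At α=0.01: p ≥ α → fail to reject H₀

reject H₀: no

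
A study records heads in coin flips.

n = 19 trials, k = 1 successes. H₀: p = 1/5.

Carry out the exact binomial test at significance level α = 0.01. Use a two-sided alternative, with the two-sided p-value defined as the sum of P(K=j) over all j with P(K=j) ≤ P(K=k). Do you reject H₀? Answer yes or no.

Exact binomial: n=19, k=1, p₀=1/5=0.2000
P(X=j) = C(n,j)·p₀^j·(1−p₀)^(n−j); p = Σ P(X=j) over j with P(X=j) ≤ P(X=1)
p-value (two-sided) = 0.15047
At α=0.01: p ≥ α → fail to reject H₀

reject H₀: no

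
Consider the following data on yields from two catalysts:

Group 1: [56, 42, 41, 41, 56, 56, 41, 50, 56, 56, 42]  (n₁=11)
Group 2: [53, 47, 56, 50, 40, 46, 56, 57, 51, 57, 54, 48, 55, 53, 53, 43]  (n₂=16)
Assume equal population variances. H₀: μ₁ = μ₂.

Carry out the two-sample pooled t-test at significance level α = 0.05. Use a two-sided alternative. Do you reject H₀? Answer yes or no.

reject H₀: no

x̄₁=48.818, s₁=7.319, n₁=11
x̄₂=51.188, s₂=5.128, n₂=16
s_p² = [10·7.319² + 15·5.128²]/25 = 37.2030
SE = √(s_p²·(1/11+1/16)) = 2.3890
t = (48.818−51.188)/2.3890 = -0.9918
df = 25
p-value (two-sided) = 0.33081
At α=0.05: p ≥ α → fail to reject H₀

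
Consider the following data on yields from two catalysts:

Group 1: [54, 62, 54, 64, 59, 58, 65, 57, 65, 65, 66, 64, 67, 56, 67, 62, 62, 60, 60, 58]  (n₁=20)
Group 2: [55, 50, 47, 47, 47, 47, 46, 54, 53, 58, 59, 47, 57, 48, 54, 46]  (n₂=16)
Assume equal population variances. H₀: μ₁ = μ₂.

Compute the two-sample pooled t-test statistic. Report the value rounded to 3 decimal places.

test statistic = 7.007

x̄₁=61.250, s₁=4.153, n₁=20
x̄₂=50.938, s₂=4.669, n₂=16
s_p² = [19·4.153² + 15·4.669²]/34 = 19.2555
SE = √(s_p²·(1/20+1/16)) = 1.4718
t = (61.250−50.938)/1.4718 = 7.0066
df = 34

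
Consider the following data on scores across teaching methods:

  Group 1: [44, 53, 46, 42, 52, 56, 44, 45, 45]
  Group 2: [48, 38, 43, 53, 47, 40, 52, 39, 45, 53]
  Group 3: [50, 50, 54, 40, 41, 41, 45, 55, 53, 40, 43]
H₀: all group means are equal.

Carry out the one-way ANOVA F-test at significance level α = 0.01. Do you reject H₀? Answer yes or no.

Group means [47.44, 45.80, 46.55], grand mean 46.567
SSB = Σnᵢ(x̄ᵢ−x̄)² = 12.817; SSW = ΣΣ(x−x̄ᵢ)² = 844.549
MSB = 12.817/2 = 6.4086; MSW = 844.549/27 = 31.2796
F = MSB/MSW = 0.2049
df = (2, 27)
p-value (upper-tail) = 0.81600
At α=0.01: p ≥ α → fail to reject H₀

reject H₀: no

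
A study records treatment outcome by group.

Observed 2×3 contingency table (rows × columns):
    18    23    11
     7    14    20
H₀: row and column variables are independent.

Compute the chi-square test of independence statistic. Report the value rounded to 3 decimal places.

Row totals [52, 41], col totals [25, 37, 31], n=93
χ² = (18−13.98)²/13.98 + (23−20.69)²/20.69 + (11−17.33)²/17.33 + (7−11.02)²/11.02 + (14−16.31)²/16.31 + (20−13.67)²/13.67 = 8.4594
df = 2

test statistic = 8.459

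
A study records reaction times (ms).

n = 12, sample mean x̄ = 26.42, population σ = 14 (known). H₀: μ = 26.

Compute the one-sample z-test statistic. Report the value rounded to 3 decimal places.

test statistic = 0.104

SE = σ/√n = 14/√12 = 4.0415
z = (x̄−μ₀)/SE = (26.42−26)/4.0415 = 0.1039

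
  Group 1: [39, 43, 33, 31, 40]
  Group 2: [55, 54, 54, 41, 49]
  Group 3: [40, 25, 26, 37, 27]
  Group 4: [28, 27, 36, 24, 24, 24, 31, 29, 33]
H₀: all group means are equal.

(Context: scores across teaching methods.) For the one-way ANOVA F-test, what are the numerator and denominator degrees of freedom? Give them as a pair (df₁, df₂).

k = 4 groups, N = 24 total
df = (k−1, N−k) = (4−1, 24−4) = (3, 20)

degrees of freedom = [3, 20]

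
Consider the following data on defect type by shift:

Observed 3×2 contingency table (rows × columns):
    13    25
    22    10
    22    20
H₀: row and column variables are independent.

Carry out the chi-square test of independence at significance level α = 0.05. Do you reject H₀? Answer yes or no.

Row totals [38, 32, 42], col totals [57, 55], n=112
χ² = (13−19.34)²/19.34 + (25−18.66)²/18.66 + (22−16.29)²/16.29 + (10−15.71)²/15.71 + (22−21.38)²/21.38 + (20−20.62)²/20.62 = 8.3517
df = 2
p-value (upper-tail) = 0.01536
At α=0.05: p < α → reject H₀

reject H₀: yes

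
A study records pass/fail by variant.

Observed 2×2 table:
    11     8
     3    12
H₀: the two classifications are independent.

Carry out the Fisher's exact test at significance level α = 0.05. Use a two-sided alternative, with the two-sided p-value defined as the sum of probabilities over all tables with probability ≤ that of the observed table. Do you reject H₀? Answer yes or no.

reject H₀: yes

Margins: r₁=19, r₂=15, c₁=14, c₂=20, n=34
p_obs = C(19,11)·C(15,3)/C(34,14); sum pmf over tables with pmf ≤ p_obs
p-value (two-sided) = 0.03818
At α=0.05: p < α → reject H₀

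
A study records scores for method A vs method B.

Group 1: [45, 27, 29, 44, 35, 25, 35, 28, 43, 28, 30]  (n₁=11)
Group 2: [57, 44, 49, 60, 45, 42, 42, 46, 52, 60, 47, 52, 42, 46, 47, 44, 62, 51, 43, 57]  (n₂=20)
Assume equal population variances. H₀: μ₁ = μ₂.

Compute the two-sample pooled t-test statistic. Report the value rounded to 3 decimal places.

x̄₁=33.545, s₁=7.381, n₁=11
x̄₂=49.400, s₂=6.621, n₂=20
s_p² = [10·7.381² + 19·6.621²]/29 = 47.5009
SE = √(s_p²·(1/11+1/20)) = 2.5871
t = (33.545−49.400)/2.5871 = -6.1282
df = 29

test statistic = -6.128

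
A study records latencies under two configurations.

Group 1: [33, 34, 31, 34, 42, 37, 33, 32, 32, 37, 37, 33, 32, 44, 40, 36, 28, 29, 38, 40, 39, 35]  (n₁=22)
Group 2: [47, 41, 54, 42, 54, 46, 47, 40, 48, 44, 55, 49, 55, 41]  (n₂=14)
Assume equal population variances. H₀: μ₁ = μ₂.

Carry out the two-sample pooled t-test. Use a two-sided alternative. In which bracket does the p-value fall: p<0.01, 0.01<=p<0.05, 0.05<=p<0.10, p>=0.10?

x̄₁=35.273, s₁=4.131, n₁=22
x̄₂=47.357, s₂=5.444, n₂=14
s_p² = [21·4.131² + 13·5.444²]/34 = 21.8699
SE = √(s_p²·(1/22+1/14)) = 1.5988
t = (35.273−47.357)/1.5988 = -7.5583
df = 34
p-value (two-sided) = 0.00000
→ bracket: p<0.01

p-value bracket: p<0.01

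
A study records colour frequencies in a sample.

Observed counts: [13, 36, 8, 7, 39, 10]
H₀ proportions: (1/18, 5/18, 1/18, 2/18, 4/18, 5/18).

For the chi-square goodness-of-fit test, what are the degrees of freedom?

degrees of freedom = 5

df = k − 1 = 6 − 1 = 5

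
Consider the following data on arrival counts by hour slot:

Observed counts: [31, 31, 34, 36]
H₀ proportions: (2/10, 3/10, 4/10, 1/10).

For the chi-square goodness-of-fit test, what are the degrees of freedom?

df = k − 1 = 4 − 1 = 3

degrees of freedom = 3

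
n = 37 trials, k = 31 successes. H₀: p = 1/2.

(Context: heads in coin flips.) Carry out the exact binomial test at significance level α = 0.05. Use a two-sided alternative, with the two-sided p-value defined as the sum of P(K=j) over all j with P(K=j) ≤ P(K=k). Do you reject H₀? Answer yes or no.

Exact binomial: n=37, k=31, p₀=1/2=0.5000
P(X=j) = C(n,j)·p₀^j·(1−p₀)^(n−j); p = Σ P(X=j) over j with P(X=j) ≤ P(X=31)
p-value (two-sided) = 0.00004
At α=0.05: p < α → reject H₀

reject H₀: yes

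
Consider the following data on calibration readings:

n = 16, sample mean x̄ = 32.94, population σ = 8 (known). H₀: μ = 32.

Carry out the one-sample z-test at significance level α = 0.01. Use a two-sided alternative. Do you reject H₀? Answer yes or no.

reject H₀: no

SE = σ/√n = 8/√16 = 2.0000
z = (x̄−μ₀)/SE = (32.94−32)/2.0000 = 0.4700
p-value (two-sided) = 0.63836
At α=0.01: p ≥ α → fail to reject H₀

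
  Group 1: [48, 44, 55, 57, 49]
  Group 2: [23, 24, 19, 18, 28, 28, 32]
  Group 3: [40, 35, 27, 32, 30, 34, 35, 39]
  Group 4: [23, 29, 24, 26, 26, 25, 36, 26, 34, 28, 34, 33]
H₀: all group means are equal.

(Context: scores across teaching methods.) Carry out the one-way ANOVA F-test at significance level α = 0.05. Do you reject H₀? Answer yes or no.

Group means [50.60, 24.57, 34.00, 28.67], grand mean 32.531
SSB = Σnᵢ(x̄ᵢ−x̄)² = 2272.388; SSW = ΣΣ(x−x̄ᵢ)² = 619.581
MSB = 2272.388/3 = 757.4626; MSW = 619.581/28 = 22.1279
F = MSB/MSW = 34.2311
df = (3, 28)
p-value (upper-tail) = 0.00000
At α=0.05: p < α → reject H₀

reject H₀: yes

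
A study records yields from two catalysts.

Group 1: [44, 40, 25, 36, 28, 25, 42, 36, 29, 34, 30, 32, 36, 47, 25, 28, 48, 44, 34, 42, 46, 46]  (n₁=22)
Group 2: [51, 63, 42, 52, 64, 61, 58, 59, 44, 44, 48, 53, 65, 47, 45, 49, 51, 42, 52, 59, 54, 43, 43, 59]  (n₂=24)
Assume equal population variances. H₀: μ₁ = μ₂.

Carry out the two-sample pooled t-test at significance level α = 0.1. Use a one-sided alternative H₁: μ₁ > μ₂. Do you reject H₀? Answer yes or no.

x̄₁=36.227, s₁=7.807, n₁=22
x̄₂=52.000, s₂=7.501, n₂=24
s_p² = [21·7.807² + 23·7.501²]/44 = 58.4969
SE = √(s_p²·(1/22+1/24)) = 2.2575
t = (36.227−52.000)/2.2575 = -6.9868
df = 44
p-value (one-sided, H₁ greater) = 1.00000
At α=0.1: p ≥ α → fail to reject H₀

reject H₀: no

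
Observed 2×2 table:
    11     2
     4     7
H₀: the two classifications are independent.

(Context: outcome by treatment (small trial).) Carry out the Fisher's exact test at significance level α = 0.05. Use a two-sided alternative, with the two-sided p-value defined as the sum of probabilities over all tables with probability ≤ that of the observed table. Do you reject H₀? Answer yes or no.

reject H₀: yes

Margins: r₁=13, r₂=11, c₁=15, c₂=9, n=24
p_obs = C(13,11)·C(11,4)/C(24,15); sum pmf over tables with pmf ≤ p_obs
p-value (two-sided) = 0.03274
At α=0.05: p < α → reject H₀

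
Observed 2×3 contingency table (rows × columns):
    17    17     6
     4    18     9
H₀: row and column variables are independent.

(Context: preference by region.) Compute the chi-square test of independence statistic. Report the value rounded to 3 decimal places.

test statistic = 7.658

Row totals [40, 31], col totals [21, 35, 15], n=71
χ² = (17−11.83)²/11.83 + (17−19.72)²/19.72 + (6−8.45)²/8.45 + (4−9.17)²/9.17 + (18−15.28)²/15.28 + (9−6.55)²/6.55 = 7.6584
df = 2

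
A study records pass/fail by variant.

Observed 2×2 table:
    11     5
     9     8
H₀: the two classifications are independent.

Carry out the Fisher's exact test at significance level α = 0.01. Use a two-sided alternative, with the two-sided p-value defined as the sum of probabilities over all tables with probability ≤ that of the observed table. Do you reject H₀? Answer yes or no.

Margins: r₁=16, r₂=17, c₁=20, c₂=13, n=33
p_obs = C(16,11)·C(17,9)/C(33,20); sum pmf over tables with pmf ≤ p_obs
p-value (two-sided) = 0.48127
At α=0.01: p ≥ α → fail to reject H₀

reject H₀: no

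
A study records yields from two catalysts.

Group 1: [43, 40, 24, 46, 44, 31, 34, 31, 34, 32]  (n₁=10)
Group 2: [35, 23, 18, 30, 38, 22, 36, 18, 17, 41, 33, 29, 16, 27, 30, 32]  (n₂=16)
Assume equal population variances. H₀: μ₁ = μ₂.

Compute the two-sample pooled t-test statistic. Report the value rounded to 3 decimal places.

test statistic = 2.622

x̄₁=35.900, s₁=7.047, n₁=10
x̄₂=27.812, s₂=7.993, n₂=16
s_p² = [9·7.047² + 15·7.993²]/24 = 58.5557
SE = √(s_p²·(1/10+1/16)) = 3.0847
t = (35.900−27.812)/3.0847 = 2.6218
df = 24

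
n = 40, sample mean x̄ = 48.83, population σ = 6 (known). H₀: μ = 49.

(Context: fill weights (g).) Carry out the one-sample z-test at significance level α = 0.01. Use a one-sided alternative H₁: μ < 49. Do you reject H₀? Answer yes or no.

SE = σ/√n = 6/√40 = 0.9487
z = (x̄−μ₀)/SE = (48.83−49)/0.9487 = -0.1792
p-value (one-sided, H₁ less) = 0.42889
At α=0.01: p ≥ α → fail to reject H₀

reject H₀: no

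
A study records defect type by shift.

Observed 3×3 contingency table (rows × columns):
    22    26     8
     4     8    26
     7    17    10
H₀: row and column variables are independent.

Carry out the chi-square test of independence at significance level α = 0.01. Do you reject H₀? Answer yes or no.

Row totals [56, 38, 34], col totals [33, 51, 44], n=128
χ² = (22−14.44)²/14.44 + (26−22.31)²/22.31 + (8−19.25)²/19.25 + (4−9.80)²/9.80 + (8−15.14)²/15.14 + (26−13.06)²/13.06 + (7−8.77)²/8.77 + (17−13.55)²/13.55 + (10−11.69)²/11.69 = 32.2363
df = 4
p-value (upper-tail) = 0.00000
At α=0.01: p < α → reject H₀

reject H₀: yes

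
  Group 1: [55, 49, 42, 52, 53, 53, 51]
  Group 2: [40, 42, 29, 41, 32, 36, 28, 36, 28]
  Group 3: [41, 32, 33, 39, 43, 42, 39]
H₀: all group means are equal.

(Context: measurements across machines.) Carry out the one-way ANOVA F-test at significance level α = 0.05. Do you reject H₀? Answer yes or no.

Group means [50.71, 34.67, 38.43], grand mean 40.696
SSB = Σnᵢ(x̄ᵢ−x̄)² = 1065.727; SSW = ΣΣ(x−x̄ᵢ)² = 475.143
MSB = 1065.727/2 = 532.8634; MSW = 475.143/20 = 23.7571
F = MSB/MSW = 22.4296
df = (2, 20)
p-value (upper-tail) = 0.00001
At α=0.05: p < α → reject H₀

reject H₀: yes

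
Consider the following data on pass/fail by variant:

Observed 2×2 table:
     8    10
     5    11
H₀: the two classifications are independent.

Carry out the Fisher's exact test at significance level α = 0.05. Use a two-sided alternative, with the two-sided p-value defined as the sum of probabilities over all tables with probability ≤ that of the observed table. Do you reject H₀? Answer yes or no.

reject H₀: no

Margins: r₁=18, r₂=16, c₁=13, c₂=21, n=34
p_obs = C(18,8)·C(16,5)/C(34,13); sum pmf over tables with pmf ≤ p_obs
p-value (two-sided) = 0.49652
At α=0.05: p ≥ α → fail to reject H₀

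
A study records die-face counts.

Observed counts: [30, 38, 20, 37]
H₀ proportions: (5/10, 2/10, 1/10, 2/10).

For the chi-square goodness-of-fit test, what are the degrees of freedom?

df = k − 1 = 4 − 1 = 3

degrees of freedom = 3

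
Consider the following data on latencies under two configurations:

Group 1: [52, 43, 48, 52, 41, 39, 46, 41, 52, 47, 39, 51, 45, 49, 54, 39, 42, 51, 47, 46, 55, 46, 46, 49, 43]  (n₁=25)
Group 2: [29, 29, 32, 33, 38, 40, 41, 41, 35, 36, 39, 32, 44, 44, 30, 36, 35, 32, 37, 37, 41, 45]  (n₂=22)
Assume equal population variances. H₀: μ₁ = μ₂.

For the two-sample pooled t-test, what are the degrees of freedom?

df = n₁ + n₂ − 2 = 25 + 22 − 2 = 45

degrees of freedom = 45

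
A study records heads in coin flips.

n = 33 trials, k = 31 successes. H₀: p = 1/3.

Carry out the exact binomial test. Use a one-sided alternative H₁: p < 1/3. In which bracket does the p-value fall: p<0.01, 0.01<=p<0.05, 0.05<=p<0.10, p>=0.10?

Exact binomial: n=33, k=31, p₀=1/3=0.3333
P(X≤31) from Σ C(n,i)·p₀^i·(1−p₀)^(n−i)
p-value (one-sided, H₁ less) = 1.00000
→ bracket: p>=0.10

p-value bracket: p>=0.10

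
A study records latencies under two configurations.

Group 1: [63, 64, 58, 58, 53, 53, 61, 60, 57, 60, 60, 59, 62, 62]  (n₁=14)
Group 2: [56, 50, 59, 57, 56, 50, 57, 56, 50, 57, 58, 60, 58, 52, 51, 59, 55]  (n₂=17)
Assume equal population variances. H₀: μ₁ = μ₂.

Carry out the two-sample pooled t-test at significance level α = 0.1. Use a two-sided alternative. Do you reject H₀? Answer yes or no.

x̄₁=59.286, s₁=3.315, n₁=14
x̄₂=55.353, s₂=3.427, n₂=17
s_p² = [13·3.315² + 16·3.427²]/29 = 11.4048
SE = √(s_p²·(1/14+1/17)) = 1.2188
t = (59.286−55.353)/1.2188 = 3.2267
df = 29
p-value (two-sided) = 0.00310
At α=0.1: p < α → reject H₀

reject H₀: yes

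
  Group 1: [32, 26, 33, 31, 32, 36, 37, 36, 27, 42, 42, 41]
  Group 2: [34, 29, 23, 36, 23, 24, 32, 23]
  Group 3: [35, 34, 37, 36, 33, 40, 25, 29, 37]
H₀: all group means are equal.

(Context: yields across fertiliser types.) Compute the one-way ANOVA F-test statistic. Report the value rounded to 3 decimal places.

test statistic = 4.380

Group means [34.58, 28.00, 34.00], grand mean 32.586
SSB = Σnᵢ(x̄ᵢ−x̄)² = 234.118; SSW = ΣΣ(x−x̄ᵢ)² = 694.917
MSB = 234.118/2 = 117.0589; MSW = 694.917/26 = 26.7276
F = MSB/MSW = 4.3797
df = (2, 26)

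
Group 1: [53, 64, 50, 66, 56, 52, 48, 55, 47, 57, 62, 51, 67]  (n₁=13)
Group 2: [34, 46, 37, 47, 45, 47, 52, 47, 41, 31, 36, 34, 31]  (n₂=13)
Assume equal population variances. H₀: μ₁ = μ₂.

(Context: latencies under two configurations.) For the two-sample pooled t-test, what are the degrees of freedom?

df = n₁ + n₂ − 2 = 13 + 13 − 2 = 24

degrees of freedom = 24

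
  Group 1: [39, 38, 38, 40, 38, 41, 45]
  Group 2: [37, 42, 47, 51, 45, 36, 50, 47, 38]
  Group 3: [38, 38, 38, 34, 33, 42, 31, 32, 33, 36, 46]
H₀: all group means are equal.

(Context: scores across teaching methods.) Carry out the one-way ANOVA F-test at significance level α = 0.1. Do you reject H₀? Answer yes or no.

Group means [39.86, 43.67, 36.45], grand mean 39.741
SSB = Σnᵢ(x̄ᵢ−x̄)² = 257.601; SSW = ΣΣ(x−x̄ᵢ)² = 503.584
MSB = 257.601/2 = 128.8004; MSW = 503.584/24 = 20.9827
F = MSB/MSW = 6.1384
df = (2, 24)
p-value (upper-tail) = 0.00703
At α=0.1: p < α → reject H₀

reject H₀: yes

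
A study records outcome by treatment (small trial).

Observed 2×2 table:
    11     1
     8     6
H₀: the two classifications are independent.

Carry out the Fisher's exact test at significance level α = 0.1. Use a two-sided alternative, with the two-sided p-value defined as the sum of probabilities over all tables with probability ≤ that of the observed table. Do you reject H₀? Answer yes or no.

reject H₀: yes

Margins: r₁=12, r₂=14, c₁=19, c₂=7, n=26
p_obs = C(12,11)·C(14,8)/C(26,19); sum pmf over tables with pmf ≤ p_obs
p-value (two-sided) = 0.08087
At α=0.1: p < α → reject H₀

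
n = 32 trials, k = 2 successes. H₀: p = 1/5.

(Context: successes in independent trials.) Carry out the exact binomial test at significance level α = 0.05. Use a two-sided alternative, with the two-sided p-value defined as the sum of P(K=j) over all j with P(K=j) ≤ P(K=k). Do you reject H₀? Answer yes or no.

Exact binomial: n=32, k=2, p₀=1/5=0.2000
P(X=j) = C(n,j)·p₀^j·(1−p₀)^(n−j); p = Σ P(X=j) over j with P(X=j) ≤ P(X=2)
p-value (two-sided) = 0.07278
At α=0.05: p ≥ α → fail to reject H₀

reject H₀: no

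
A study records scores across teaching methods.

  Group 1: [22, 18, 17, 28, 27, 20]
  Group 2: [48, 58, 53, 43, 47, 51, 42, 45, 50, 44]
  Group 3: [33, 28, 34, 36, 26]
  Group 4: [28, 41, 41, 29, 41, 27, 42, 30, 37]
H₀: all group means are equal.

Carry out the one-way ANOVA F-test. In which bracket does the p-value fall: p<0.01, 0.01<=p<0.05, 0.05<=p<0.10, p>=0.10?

Group means [22.00, 48.10, 31.40, 35.11], grand mean 36.200
SSB = Σnᵢ(x̄ᵢ−x̄)² = 2751.811; SSW = ΣΣ(x−x̄ᵢ)² = 736.989
MSB = 2751.811/3 = 917.2704; MSW = 736.989/26 = 28.3457
F = MSB/MSW = 32.3601
df = (3, 26)
p-value (upper-tail) = 0.00000
→ bracket: p<0.01

p-value bracket: p<0.01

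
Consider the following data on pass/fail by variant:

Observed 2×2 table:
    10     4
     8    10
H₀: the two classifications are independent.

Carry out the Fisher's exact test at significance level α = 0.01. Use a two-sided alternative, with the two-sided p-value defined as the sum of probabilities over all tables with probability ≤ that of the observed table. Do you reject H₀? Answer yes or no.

Margins: r₁=14, r₂=18, c₁=18, c₂=14, n=32
p_obs = C(14,10)·C(18,8)/C(32,18); sum pmf over tables with pmf ≤ p_obs
p-value (two-sided) = 0.16487
At α=0.01: p ≥ α → fail to reject H₀

reject H₀: no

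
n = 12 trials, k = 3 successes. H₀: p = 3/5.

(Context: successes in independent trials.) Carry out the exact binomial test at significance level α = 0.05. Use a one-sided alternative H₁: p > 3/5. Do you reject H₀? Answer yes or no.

reject H₀: no

Exact binomial: n=12, k=3, p₀=3/5=0.6000
P(X≥3) from Σ C(n,i)·p₀^i·(1−p₀)^(n−i)
p-value (one-sided, H₁ greater) = 0.99719
At α=0.05: p ≥ α → fail to reject H₀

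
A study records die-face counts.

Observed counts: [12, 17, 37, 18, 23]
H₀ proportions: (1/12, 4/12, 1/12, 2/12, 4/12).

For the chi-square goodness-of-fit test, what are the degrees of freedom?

df = k − 1 = 5 − 1 = 4

degrees of freedom = 4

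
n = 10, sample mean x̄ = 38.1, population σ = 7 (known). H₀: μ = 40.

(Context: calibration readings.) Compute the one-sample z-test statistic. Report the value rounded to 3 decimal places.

SE = σ/√n = 7/√10 = 2.2136
z = (x̄−μ₀)/SE = (38.1−40)/2.2136 = -0.8583

test statistic = -0.858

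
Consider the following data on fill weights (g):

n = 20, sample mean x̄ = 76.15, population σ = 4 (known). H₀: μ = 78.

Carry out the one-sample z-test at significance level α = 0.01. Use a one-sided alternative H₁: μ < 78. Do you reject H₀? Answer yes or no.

reject H₀: no

SE = σ/√n = 4/√20 = 0.8944
z = (x̄−μ₀)/SE = (76.15−78)/0.8944 = -2.0684
p-value (one-sided, H₁ less) = 0.01930
At α=0.01: p ≥ α → fail to reject H₀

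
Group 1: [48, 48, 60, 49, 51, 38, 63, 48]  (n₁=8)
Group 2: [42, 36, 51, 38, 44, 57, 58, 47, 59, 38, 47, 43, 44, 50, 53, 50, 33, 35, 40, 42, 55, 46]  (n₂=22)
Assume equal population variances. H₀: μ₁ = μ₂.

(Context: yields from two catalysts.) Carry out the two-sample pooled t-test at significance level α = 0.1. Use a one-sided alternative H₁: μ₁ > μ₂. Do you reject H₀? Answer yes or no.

x̄₁=50.625, s₁=7.782, n₁=8
x̄₂=45.818, s₂=7.638, n₂=22
s_p² = [7·7.782² + 21·7.638²]/28 = 58.8981
SE = √(s_p²·(1/8+1/22)) = 3.1685
t = (50.625−45.818)/3.1685 = 1.5171
df = 28
p-value (one-sided, H₁ greater) = 0.07023
At α=0.1: p < α → reject H₀

reject H₀: yes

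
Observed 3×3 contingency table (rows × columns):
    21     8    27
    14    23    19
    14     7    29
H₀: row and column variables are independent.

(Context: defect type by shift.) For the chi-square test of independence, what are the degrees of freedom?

degrees of freedom = 4

df = (r−1)(c−1) = (3−1)·(3−1) = 4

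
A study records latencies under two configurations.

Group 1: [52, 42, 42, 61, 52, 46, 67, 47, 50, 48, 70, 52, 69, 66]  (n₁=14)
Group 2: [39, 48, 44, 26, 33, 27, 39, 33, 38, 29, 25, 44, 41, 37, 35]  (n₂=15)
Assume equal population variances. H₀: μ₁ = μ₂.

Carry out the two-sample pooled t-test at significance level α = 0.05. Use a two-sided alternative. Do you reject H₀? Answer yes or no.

reject H₀: yes

x̄₁=54.571, s₁=10.013, n₁=14
x̄₂=35.867, s₂=7.019, n₂=15
s_p² = [13·10.013² + 14·7.019²]/27 = 73.8208
SE = √(s_p²·(1/14+1/15)) = 3.1929
t = (54.571−35.867)/3.1929 = 5.8583
df = 27
p-value (two-sided) = 0.00000
At α=0.05: p < α → reject H₀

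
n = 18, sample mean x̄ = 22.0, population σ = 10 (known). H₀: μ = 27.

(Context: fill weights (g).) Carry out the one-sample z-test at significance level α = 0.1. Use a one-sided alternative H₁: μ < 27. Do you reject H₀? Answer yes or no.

SE = σ/√n = 10/√18 = 2.3570
z = (x̄−μ₀)/SE = (22.0−27)/2.3570 = -2.1213
p-value (one-sided, H₁ less) = 0.01695
At α=0.1: p < α → reject H₀

reject H₀: yes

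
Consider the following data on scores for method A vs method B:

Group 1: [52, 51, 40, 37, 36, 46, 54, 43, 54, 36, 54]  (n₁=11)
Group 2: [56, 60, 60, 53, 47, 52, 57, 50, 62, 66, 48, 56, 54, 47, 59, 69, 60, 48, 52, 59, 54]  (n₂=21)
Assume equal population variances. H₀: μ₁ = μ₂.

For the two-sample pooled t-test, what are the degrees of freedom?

degrees of freedom = 30

df = n₁ + n₂ − 2 = 11 + 21 − 2 = 30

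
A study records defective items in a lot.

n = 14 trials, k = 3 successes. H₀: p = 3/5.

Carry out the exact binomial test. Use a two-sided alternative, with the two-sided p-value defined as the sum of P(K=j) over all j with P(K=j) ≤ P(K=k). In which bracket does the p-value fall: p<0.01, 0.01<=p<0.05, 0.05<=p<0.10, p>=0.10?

p-value bracket: p<0.01

Exact binomial: n=14, k=3, p₀=3/5=0.6000
P(X=j) = C(n,j)·p₀^j·(1−p₀)^(n−j); p = Σ P(X=j) over j with P(X=j) ≤ P(X=3)
p-value (two-sided) = 0.00469
→ bracket: p<0.01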